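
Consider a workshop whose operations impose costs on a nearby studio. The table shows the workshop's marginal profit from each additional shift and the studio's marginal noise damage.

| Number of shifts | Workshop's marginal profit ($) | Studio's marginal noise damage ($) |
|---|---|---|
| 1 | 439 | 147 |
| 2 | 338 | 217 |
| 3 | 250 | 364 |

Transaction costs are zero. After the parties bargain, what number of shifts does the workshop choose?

2

Bargaining reaches the level where marginal profit last exceeds marginal noise damage.
That holds through level 2 (338 ≥ 217) but not at 3 (250 < 364).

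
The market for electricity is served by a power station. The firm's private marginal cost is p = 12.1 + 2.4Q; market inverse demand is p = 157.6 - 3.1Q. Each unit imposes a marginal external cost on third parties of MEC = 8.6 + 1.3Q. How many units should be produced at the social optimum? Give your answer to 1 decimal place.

Social marginal cost = private MC + MEC = 20.7 + 3.7Q.
Set SMC = demand: 20.7 + 3.7Q = 157.6 - 3.1Q → Q* = 20.1324.

Q* = 20.1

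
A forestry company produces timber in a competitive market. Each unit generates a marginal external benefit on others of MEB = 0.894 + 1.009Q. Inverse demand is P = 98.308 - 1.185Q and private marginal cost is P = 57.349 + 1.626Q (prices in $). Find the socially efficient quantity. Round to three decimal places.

Q* = 23.226

Social marginal cost = private MC − MEB = 56.455 + 0.617Q.
Set SMC = demand: 56.455 + 0.617Q = 98.308 - 1.185Q → Q* = 23.2259.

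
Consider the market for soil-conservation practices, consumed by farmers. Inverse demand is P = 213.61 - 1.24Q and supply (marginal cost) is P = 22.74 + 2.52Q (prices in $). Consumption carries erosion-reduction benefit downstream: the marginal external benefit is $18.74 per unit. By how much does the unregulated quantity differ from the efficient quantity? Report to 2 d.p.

4.98 units

Market equilibrium (private): 22.74 + 2.52Q = 213.61 - 1.24Q → Q_m = 50.7633.
Social marginal benefit = demand + MEB = 232.35 - 1.24Q.
Set SMB = MC: 232.35 - 1.24Q = 22.74 + 2.52Q → Q* = 55.7473.
Gap = |50.7633 − 55.7473| = 4.9840.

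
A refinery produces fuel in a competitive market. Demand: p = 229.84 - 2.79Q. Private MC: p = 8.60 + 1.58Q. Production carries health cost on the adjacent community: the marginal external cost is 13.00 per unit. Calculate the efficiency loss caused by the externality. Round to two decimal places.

Market equilibrium (private): 8.60 + 1.58Q = 229.84 - 2.79Q → Q_m = 50.6270.
Social marginal cost = private MC + MEC = 21.60 + 1.58Q.
Set SMC = demand: 21.60 + 1.58Q = 229.84 - 2.79Q → Q* = 47.6522.
Between Q* and Q_m the wedge SMC − demand runs linearly from 0 to MEC(Q_m), so the loss is a triangle.
DWL = ½ × 2.9748 × 13.0000 = 19.3362.

DWL = 19.34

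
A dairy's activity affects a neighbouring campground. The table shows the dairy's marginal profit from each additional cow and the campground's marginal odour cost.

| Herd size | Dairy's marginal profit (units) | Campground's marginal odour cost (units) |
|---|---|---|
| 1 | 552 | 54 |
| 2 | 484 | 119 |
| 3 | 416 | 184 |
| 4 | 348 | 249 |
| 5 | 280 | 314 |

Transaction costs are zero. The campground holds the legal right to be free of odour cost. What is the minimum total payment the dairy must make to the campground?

606

Efficient level: marginal profit ≥ marginal odour cost through level 4, so k* = 4.
With the campground holding the right, the dairy must at least compensate total damage at k*: 54 + 119 + 184 + 249 = 606.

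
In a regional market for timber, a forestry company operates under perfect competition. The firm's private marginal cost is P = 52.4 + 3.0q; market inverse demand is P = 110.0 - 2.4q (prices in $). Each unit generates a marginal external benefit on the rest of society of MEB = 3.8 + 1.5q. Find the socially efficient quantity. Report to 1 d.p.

q* = 15.7

Social marginal cost = private MC − MEB = 48.6 + 1.5q.
Set SMC = demand: 48.6 + 1.5q = 110.0 - 2.4q → q* = 15.7436.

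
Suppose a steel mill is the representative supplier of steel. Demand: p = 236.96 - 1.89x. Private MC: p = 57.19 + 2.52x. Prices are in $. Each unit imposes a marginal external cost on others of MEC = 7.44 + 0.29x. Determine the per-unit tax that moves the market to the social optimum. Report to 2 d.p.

Social marginal cost = private MC + MEC = 64.63 + 2.81x.
Set SMC = demand: 64.63 + 2.81x = 236.96 - 1.89x → x* = 36.6660.
The Pigouvian tax equals MEC at x*: 7.44 + 0.29×36.6660 = 18.0731.

tax = $18.07 per unit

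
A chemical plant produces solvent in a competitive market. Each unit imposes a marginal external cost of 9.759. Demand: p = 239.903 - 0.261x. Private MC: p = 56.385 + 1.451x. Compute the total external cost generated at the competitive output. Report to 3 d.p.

Market equilibrium (private): 56.385 + 1.451x = 239.903 - 0.261x → x_m = 107.1951.
Total external cost = MEC × x_m = 9.759 × 107.1951 = 1046.1170.

1046.117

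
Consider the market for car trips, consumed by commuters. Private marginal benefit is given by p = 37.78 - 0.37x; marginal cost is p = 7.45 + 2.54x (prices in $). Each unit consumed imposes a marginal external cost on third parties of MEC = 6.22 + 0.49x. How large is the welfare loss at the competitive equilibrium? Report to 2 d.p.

Market equilibrium (private): 7.45 + 2.54x = 37.78 - 0.37x → x_m = 10.4227.
Social marginal benefit = demand − MEC = 31.56 - 0.86x.
Set SMB = MC: 31.56 - 0.86x = 7.45 + 2.54x → x* = 7.0912.
The welfare-loss triangle has base |x_m − x*| and height MEC(x_m) (the vertical gap between SMB and MC is zero at x* and MEC at x_m).
DWL = ½ × 3.3315 × 11.3271 = 18.8681.

DWL = $18.87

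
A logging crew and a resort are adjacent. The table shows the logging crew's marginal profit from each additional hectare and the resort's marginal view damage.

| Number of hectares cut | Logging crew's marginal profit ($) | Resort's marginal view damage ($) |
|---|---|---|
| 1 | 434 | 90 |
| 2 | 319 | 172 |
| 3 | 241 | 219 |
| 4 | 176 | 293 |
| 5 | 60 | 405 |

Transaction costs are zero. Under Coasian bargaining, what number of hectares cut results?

Bargaining reaches the level where marginal profit last exceeds marginal view damage.
That holds through level 3 (241 ≥ 219) but not at 4 (176 < 293).

3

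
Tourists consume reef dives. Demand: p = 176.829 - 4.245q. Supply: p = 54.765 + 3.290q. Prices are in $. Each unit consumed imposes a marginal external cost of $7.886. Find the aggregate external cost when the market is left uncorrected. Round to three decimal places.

Market equilibrium (private): 54.765 + 3.290q = 176.829 - 4.245q → q_m = 16.1996.
Total external cost = MEC × q_m = 7.886 × 16.1996 = 127.7500.

$127.750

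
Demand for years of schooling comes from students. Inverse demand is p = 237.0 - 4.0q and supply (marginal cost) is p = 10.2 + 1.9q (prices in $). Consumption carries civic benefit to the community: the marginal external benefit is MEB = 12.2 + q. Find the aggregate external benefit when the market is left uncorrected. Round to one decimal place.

Market equilibrium (private): 10.2 + 1.9q = 237.0 - 4.0q → q_m = 38.4407.
Total external benefit = ∫₀^{q_m} (12.2 + 1.0q) dq = 12.2×38.4407 + ½×1.0×38.4407² = 1207.8202.

$1207.8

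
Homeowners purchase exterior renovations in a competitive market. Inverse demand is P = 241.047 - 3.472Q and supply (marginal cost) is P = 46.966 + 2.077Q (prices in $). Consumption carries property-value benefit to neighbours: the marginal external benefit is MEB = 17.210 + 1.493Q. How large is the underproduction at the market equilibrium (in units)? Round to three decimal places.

Market equilibrium (private): 46.966 + 2.077Q = 241.047 - 3.472Q → Q_m = 34.9759.
Social marginal benefit = demand + MEB = 258.257 - 1.979Q.
Set SMB = MC: 258.257 - 1.979Q = 46.966 + 2.077Q → Q* = 52.0934.
Gap = |34.9759 − 52.0934| = 17.1175.

17.118 units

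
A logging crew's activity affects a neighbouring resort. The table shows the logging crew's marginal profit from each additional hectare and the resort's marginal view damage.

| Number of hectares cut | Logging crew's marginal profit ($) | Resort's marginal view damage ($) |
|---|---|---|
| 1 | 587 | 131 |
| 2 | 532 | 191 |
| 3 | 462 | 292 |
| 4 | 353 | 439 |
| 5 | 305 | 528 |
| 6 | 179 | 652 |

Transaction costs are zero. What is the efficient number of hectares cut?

Bargaining reaches the level where marginal profit last exceeds marginal view damage.
That holds through level 3 (462 ≥ 292) but not at 4 (353 < 439).

3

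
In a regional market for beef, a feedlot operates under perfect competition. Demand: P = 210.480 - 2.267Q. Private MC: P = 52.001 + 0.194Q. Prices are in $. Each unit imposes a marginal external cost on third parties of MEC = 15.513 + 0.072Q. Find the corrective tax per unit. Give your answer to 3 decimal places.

tax = $19.577 per unit

Social marginal cost = private MC + MEC = 67.514 + 0.266Q.
Set SMC = demand: 67.514 + 0.266Q = 210.480 - 2.267Q → Q* = 56.4414.
The Pigouvian tax equals MEC at Q*: 15.513 + 0.072×56.4414 = 19.5768.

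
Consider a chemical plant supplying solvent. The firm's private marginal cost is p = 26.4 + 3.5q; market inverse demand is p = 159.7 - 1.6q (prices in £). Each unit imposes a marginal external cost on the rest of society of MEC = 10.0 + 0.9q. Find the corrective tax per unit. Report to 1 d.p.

tax = £28.5 per unit

Social marginal cost = private MC + MEC = 36.4 + 4.4q.
Set SMC = demand: 36.4 + 4.4q = 159.7 - 1.6q → q* = 20.5500.
The Pigouvian tax equals MEC at q*: 10.0 + 0.9×20.5500 = 28.4950.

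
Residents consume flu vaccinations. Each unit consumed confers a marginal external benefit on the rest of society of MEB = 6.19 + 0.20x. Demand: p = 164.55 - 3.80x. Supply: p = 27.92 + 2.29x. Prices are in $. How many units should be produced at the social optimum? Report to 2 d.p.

Social marginal benefit = demand + MEB = 170.74 - 3.60x.
Set SMB = MC: 170.74 - 3.60x = 27.92 + 2.29x → x* = 24.2479.

x* = 24.25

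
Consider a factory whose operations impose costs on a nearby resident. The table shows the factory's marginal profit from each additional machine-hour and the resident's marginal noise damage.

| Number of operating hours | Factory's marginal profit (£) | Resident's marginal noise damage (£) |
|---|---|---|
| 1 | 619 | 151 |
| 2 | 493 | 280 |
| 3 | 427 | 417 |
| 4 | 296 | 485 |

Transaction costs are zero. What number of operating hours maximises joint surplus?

3

Bargaining reaches the level where marginal profit last exceeds marginal noise damage.
That holds through level 3 (427 ≥ 417) but not at 4 (296 < 485).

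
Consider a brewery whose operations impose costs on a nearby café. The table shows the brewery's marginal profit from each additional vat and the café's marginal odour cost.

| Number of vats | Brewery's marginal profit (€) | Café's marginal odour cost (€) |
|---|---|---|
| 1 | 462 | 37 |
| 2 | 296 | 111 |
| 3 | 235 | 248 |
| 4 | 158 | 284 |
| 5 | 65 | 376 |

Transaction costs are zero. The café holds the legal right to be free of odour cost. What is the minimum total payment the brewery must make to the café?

Efficient level: marginal profit ≥ marginal odour cost through level 2, so k* = 2.
With the café holding the right, the brewery must at least compensate total damage at k*: 37 + 111 = 148.

€148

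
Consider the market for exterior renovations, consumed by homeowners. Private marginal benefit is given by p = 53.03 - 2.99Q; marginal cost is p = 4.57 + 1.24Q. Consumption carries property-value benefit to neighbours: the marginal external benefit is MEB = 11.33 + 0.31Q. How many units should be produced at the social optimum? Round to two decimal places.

Social marginal benefit = demand + MEB = 64.36 - 2.68Q.
Set SMB = MC: 64.36 - 2.68Q = 4.57 + 1.24Q → Q* = 15.2526.

Q* = 15.25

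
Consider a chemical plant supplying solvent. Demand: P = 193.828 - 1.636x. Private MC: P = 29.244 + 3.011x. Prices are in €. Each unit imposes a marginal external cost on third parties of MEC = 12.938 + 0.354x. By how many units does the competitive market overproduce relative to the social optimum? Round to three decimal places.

Market equilibrium (private): 29.244 + 3.011x = 193.828 - 1.636x → x_m = 35.4173.
Social marginal cost = private MC + MEC = 42.182 + 3.365x.
Set SMC = demand: 42.182 + 3.365x = 193.828 - 1.636x → x* = 30.3231.
Gap = |35.4173 − 30.3231| = 5.0942.

5.094 units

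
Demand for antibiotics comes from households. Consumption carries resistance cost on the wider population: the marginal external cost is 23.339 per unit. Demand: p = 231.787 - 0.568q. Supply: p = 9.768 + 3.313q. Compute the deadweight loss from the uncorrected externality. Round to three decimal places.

DWL = 70.176

Market equilibrium (private): 9.768 + 3.313q = 231.787 - 0.568q → q_m = 57.2066.
Social marginal benefit = demand − MEC = 208.448 - 0.568q.
Set SMB = MC: 208.448 - 0.568q = 9.768 + 3.313q → q* = 51.1930.
Height of the DWL triangle at q_m is MC(q_m) − SMB(q_m) = MEC(q_m) = 23.3390.
DWL = ½ × 6.0136 × 23.3390 = 70.1757.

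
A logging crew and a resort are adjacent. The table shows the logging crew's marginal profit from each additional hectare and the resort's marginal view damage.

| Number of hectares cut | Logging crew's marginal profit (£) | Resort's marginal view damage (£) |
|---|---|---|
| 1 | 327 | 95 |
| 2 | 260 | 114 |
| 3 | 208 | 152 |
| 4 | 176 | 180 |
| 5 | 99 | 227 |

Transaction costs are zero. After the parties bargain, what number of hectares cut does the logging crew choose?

3

Bargaining reaches the level where marginal profit last exceeds marginal view damage.
That holds through level 3 (208 ≥ 152) but not at 4 (176 < 180).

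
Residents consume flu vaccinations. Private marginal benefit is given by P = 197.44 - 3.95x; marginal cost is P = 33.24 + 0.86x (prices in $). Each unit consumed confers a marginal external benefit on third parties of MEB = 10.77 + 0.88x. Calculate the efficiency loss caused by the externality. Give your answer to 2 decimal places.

Market equilibrium (private): 33.24 + 0.86x = 197.44 - 3.95x → x_m = 34.1372.
Social marginal benefit = demand + MEB = 208.21 - 3.07x.
Set SMB = MC: 208.21 - 3.07x = 33.24 + 0.86x → x* = 44.5216.
Height of the DWL triangle at x_m is SMB(x_m) − MC(x_m) = MEB(x_m) = 40.8107.
DWL = ½ × 10.3844 × 40.8107 = 211.8973.

DWL = $211.90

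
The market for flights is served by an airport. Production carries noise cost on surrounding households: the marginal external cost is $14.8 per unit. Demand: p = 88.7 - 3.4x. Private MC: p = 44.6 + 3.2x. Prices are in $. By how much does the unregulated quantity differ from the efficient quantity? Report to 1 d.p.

2.2 units

Market equilibrium (private): 44.6 + 3.2x = 88.7 - 3.4x → x_m = 6.6818.
Social marginal cost = private MC + MEC = 59.4 + 3.2x.
Set SMC = demand: 59.4 + 3.2x = 88.7 - 3.4x → x* = 4.4394.
Gap = |6.6818 − 4.4394| = 2.2424.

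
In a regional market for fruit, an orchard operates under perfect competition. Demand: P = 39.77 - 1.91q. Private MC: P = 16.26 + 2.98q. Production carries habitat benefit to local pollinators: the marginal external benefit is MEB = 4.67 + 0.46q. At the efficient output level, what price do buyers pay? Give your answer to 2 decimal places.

Social marginal cost = private MC − MEB = 11.59 + 2.52q.
Set SMC = demand: 11.59 + 2.52q = 39.77 - 1.91q → q* = 6.3612.
Consumer price on the demand curve at q*: 39.77 − 1.91×6.3612 = 27.6201.

P = 27.62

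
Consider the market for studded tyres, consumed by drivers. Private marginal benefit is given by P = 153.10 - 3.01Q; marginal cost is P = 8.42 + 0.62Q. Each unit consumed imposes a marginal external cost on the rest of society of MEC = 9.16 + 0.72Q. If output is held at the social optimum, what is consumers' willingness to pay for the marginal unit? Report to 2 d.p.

P = 59.33

Social marginal benefit = demand − MEC = 143.94 - 3.73Q.
Set SMB = MC: 143.94 - 3.73Q = 8.42 + 0.62Q → Q* = 31.1540.
Consumer price on the demand curve at Q*: 153.10 − 3.01×31.1540 = 59.3265.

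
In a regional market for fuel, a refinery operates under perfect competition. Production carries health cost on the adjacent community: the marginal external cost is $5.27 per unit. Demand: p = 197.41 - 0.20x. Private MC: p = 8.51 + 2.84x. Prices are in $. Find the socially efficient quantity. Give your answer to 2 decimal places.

Social marginal cost = private MC + MEC = 13.78 + 2.84x.
Set SMC = demand: 13.78 + 2.84x = 197.41 - 0.20x → x* = 60.4046.

x* = 60.40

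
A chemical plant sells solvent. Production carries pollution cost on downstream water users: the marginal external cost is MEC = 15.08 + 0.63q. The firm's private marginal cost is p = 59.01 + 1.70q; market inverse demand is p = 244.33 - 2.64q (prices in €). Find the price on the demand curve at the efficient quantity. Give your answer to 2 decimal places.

Social marginal cost = private MC + MEC = 74.09 + 2.33q.
Set SMC = demand: 74.09 + 2.33q = 244.33 - 2.64q → q* = 34.2535.
Consumer price on the demand curve at q*: 244.33 − 2.64×34.2535 = 153.9008.

P = €153.90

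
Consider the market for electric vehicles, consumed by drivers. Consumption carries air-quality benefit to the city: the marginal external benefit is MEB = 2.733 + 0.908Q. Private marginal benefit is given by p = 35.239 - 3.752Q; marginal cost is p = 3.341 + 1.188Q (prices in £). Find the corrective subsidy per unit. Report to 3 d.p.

subsidy = £10.532 per unit

Social marginal benefit = demand + MEB = 37.972 - 2.844Q.
Set SMB = MC: 37.972 - 2.844Q = 3.341 + 1.188Q → Q* = 8.5890.
The Pigouvian subsidy equals MEB at Q*: 2.733 + 0.908×8.5890 = 10.5318.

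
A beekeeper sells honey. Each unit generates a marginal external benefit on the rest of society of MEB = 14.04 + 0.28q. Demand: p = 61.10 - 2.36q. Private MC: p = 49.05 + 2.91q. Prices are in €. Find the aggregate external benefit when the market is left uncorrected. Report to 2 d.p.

Market equilibrium (private): 49.05 + 2.91q = 61.10 - 2.36q → q_m = 2.2865.
Total external benefit = ∫₀^{q_m} (14.04 + 0.28q) dq = 14.04×2.2865 + ½×0.28×2.2865² = 32.8344.

€32.83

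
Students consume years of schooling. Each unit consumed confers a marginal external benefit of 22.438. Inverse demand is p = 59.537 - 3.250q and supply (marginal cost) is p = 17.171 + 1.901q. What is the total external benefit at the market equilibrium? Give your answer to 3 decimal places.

184.548

Market equilibrium (private): 17.171 + 1.901q = 59.537 - 3.250q → q_m = 8.2248.
Total external benefit = MEB × q_m = 22.438 × 8.2248 = 184.5481.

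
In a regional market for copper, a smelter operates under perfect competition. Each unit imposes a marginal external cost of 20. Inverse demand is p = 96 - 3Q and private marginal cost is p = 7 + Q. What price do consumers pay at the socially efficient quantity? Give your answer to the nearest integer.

Social marginal cost = private MC + MEC = 27 + Q.
Set SMC = demand: 27 + Q = 96 - 3Q → Q* = 17.2500.
Consumer price on the demand curve at Q*: 96 − 3×17.2500 = 44.2500.

P = 44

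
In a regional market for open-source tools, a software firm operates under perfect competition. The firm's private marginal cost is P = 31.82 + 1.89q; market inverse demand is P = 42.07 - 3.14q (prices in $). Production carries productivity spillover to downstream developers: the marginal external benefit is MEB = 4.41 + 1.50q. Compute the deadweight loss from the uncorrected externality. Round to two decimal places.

DWL = $7.90

Market equilibrium (private): 31.82 + 1.89q = 42.07 - 3.14q → q_m = 2.0378.
Social marginal cost = private MC − MEB = 27.41 + 0.39q.
Set SMC = demand: 27.41 + 0.39q = 42.07 - 3.14q → q* = 4.1530.
Between q* and q_m the wedge demand − SMC runs linearly from 0 to MEB(q_m), so the loss is a triangle.
DWL = ½ × 2.1152 × 7.4667 = 7.8968.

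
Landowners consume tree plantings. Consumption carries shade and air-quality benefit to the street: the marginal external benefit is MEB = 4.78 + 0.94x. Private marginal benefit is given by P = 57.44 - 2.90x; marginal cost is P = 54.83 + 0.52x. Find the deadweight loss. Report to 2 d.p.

Market equilibrium (private): 54.83 + 0.52x = 57.44 - 2.90x → x_m = 0.7632.
Social marginal benefit = demand + MEB = 62.22 - 1.96x.
Set SMB = MC: 62.22 - 1.96x = 54.83 + 0.52x → x* = 2.9798.
Height of the DWL triangle at x_m is SMB(x_m) − MC(x_m) = MEB(x_m) = 5.4974.
DWL = ½ × 2.2166 × 5.4974 = 6.0928.

DWL = 6.09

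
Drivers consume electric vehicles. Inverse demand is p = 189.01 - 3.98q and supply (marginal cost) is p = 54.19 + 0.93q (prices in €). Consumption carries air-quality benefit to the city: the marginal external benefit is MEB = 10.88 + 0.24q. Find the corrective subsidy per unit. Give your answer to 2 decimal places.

subsidy = €18.37 per unit

Social marginal benefit = demand + MEB = 199.89 - 3.74q.
Set SMB = MC: 199.89 - 3.74q = 54.19 + 0.93q → q* = 31.1991.
The Pigouvian subsidy equals MEB at q*: 10.88 + 0.24×31.1991 = 18.3678.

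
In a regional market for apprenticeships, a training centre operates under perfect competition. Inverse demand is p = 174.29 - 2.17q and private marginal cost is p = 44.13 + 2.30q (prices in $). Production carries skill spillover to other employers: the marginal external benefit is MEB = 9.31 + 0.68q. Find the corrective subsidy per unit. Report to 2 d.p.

subsidy = $34.33 per unit

Social marginal cost = private MC − MEB = 34.82 + 1.62q.
Set SMC = demand: 34.82 + 1.62q = 174.29 - 2.17q → q* = 36.7995.
The Pigouvian subsidy equals MEB at q*: 9.31 + 0.68×36.7995 = 34.3337.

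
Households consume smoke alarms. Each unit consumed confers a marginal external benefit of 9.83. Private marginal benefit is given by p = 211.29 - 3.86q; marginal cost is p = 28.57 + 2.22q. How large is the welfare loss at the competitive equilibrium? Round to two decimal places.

Market equilibrium (private): 28.57 + 2.22q = 211.29 - 3.86q → q_m = 30.0526.
Social marginal benefit = demand + MEB = 221.12 - 3.86q.
Set SMB = MC: 221.12 - 3.86q = 28.57 + 2.22q → q* = 31.6694.
The welfare-loss triangle has base |q_m − q*| and height MEB(q_m) (the vertical gap between SMB and MC is zero at q* and MEB at q_m).
DWL = ½ × 1.6168 × 9.8300 = 7.9466.

DWL = 7.95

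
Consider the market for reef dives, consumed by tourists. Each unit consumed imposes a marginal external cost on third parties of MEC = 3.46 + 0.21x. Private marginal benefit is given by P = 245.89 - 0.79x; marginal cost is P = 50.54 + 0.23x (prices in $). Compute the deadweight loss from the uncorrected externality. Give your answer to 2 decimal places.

DWL = $775.56

Market equilibrium (private): 50.54 + 0.23x = 245.89 - 0.79x → x_m = 191.5196.
Social marginal benefit = demand − MEC = 242.43 - x.
Set SMB = MC: 242.43 - x = 50.54 + 0.23x → x* = 156.0081.
Between x* and x_m the wedge MC − SMB runs linearly from 0 to MEC(x_m), so the loss is a triangle.
DWL = ½ × 35.5115 × 43.6791 = 775.5552.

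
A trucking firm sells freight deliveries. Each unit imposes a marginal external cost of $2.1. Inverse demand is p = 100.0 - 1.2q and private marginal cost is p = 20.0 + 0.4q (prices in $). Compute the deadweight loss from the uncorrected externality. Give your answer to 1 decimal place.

DWL = $1.4

Market equilibrium (private): 20.0 + 0.4q = 100.0 - 1.2q → q_m = 50.0000.
Social marginal cost = private MC + MEC = 22.1 + 0.4q.
Set SMC = demand: 22.1 + 0.4q = 100.0 - 1.2q → q* = 48.6875.
The welfare-loss triangle has base |q_m − q*| and height MEC(q_m) (the vertical gap between SMC and demand is zero at q* and MEC at q_m).
DWL = ½ × 1.3125 × 2.1000 = 1.3781.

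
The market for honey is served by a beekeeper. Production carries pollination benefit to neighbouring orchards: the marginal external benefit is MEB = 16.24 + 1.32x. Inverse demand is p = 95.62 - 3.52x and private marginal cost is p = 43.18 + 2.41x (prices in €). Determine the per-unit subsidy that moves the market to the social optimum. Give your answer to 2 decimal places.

subsidy = €35.91 per unit

Social marginal cost = private MC − MEB = 26.94 + 1.09x.
Set SMC = demand: 26.94 + 1.09x = 95.62 - 3.52x → x* = 14.8980.
The Pigouvian subsidy equals MEB at x*: 16.24 + 1.32×14.8980 = 35.9054.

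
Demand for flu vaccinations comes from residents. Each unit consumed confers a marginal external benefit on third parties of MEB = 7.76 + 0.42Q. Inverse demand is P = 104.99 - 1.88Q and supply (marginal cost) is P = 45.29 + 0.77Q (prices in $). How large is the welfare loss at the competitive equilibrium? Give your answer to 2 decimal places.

DWL = $66.50

Market equilibrium (private): 45.29 + 0.77Q = 104.99 - 1.88Q → Q_m = 22.5283.
Social marginal benefit = demand + MEB = 112.75 - 1.46Q.
Set SMB = MC: 112.75 - 1.46Q = 45.29 + 0.77Q → Q* = 30.2511.
The loss is the area between SMB and MC from Q* to Q_m; with linear curves that's a triangle of height MEB(Q_m).
DWL = ½ × 7.7228 × 17.2219 = 66.5006.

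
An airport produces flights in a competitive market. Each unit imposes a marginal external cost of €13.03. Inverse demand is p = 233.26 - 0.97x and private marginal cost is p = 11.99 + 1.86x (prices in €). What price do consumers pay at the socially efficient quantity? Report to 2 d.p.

P = €161.88

Social marginal cost = private MC + MEC = 25.02 + 1.86x.
Set SMC = demand: 25.02 + 1.86x = 233.26 - 0.97x → x* = 73.5830.
Consumer price on the demand curve at x*: 233.26 − 0.97×73.5830 = 161.8845.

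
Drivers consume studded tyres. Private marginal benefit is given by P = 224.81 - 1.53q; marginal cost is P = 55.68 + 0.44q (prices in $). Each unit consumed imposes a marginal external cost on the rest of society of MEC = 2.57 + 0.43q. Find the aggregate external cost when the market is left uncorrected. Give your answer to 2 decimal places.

$1805.34

Market equilibrium (private): 55.68 + 0.44q = 224.81 - 1.53q → q_m = 85.8528.
Total external cost = ∫₀^{q_m} (2.57 + 0.43q) dq = 2.57×85.8528 + ½×0.43×85.8528² = 1805.3429.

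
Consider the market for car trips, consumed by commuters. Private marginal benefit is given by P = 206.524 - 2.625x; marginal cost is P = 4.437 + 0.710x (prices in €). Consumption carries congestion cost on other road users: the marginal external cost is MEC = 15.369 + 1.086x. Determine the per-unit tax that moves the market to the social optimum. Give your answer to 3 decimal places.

Social marginal benefit = demand − MEC = 191.155 - 3.711x.
Set SMB = MC: 191.155 - 3.711x = 4.437 + 0.710x → x* = 42.2343.
The Pigouvian tax equals MEC at x*: 15.369 + 1.086×42.2343 = 61.2354.

tax = €61.235 per unit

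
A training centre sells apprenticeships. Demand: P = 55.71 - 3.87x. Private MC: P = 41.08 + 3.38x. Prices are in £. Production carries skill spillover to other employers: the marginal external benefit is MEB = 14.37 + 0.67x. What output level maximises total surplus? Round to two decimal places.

Social marginal cost = private MC − MEB = 26.71 + 2.71x.
Set SMC = demand: 26.71 + 2.71x = 55.71 - 3.87x → x* = 4.4073.

x* = 4.41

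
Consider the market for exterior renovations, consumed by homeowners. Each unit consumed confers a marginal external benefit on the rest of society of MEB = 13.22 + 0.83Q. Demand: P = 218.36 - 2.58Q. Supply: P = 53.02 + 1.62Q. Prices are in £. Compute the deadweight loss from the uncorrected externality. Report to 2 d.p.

DWL = £312.51

Market equilibrium (private): 53.02 + 1.62Q = 218.36 - 2.58Q → Q_m = 39.3667.
Social marginal benefit = demand + MEB = 231.58 - 1.75Q.
Set SMB = MC: 231.58 - 1.75Q = 53.02 + 1.62Q → Q* = 52.9852.
The loss is the area between SMB and MC from Q* to Q_m; with linear curves that's a triangle of height MEB(Q_m).
DWL = ½ × 13.6185 × 45.8943 = 312.5058.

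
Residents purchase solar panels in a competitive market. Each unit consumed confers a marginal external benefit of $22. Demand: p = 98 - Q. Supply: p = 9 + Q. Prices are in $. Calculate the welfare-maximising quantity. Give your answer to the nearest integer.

Q* = 56

Social marginal benefit = demand + MEB = 120 - Q.
Set SMB = MC: 120 - Q = 9 + Q → Q* = 55.5000.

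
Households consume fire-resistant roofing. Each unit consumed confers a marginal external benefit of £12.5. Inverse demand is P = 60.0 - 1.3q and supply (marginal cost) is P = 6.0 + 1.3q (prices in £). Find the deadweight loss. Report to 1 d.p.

Market equilibrium (private): 6.0 + 1.3q = 60.0 - 1.3q → q_m = 20.7692.
Social marginal benefit = demand + MEB = 72.5 - 1.3q.
Set SMB = MC: 72.5 - 1.3q = 6.0 + 1.3q → q* = 25.5769.
Height of the DWL triangle at q_m is SMB(q_m) − MC(q_m) = MEB(q_m) = 12.5000.
DWL = ½ × 4.8077 × 12.5000 = 30.0481.

DWL = £30.0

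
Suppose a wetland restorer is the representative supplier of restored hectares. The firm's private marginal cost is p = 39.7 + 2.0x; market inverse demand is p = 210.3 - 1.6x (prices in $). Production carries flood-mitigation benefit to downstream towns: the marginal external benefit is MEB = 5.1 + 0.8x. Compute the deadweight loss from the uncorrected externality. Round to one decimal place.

Market equilibrium (private): 39.7 + 2.0x = 210.3 - 1.6x → x_m = 47.3889.
Social marginal cost = private MC − MEB = 34.6 + 1.2x.
Set SMC = demand: 34.6 + 1.2x = 210.3 - 1.6x → x* = 62.7500.
Height of the DWL triangle at x_m is demand(x_m) − SMC(x_m) = MEB(x_m) = 43.0111.
DWL = ½ × 15.3611 × 43.0111 = 330.3489.

DWL = $330.3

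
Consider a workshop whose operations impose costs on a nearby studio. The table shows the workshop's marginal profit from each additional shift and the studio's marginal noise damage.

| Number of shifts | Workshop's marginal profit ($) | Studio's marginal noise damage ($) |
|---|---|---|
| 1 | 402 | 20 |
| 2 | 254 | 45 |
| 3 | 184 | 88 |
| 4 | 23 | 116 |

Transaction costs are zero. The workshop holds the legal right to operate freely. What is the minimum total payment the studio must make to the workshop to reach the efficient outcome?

Left alone the workshop would choose level 4 (marginal profit stays positive).
Efficient level: k* = 3 (marginal profit ≥ marginal noise damage through 3).
The studio must at least cover the workshop's forgone profit from cutting 4→3: 23 = 23.

$23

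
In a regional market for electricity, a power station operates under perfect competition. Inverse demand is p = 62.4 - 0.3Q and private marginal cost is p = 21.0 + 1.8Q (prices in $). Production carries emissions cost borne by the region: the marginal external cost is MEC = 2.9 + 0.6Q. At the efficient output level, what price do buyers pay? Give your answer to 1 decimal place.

Social marginal cost = private MC + MEC = 23.9 + 2.4Q.
Set SMC = demand: 23.9 + 2.4Q = 62.4 - 0.3Q → Q* = 14.2593.
Consumer price on the demand curve at Q*: 62.4 − 0.3×14.2593 = 58.1222.

P = $58.1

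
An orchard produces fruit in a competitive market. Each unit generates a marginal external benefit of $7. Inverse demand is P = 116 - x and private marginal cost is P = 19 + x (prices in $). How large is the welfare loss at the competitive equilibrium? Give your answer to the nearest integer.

DWL = $12

Market equilibrium (private): 19 + x = 116 - x → x_m = 48.5000.
Social marginal cost = private MC − MEB = 12 + x.
Set SMC = demand: 12 + x = 116 - x → x* = 52.0000.
Between x* and x_m the wedge demand − SMC runs linearly from 0 to MEB(x_m), so the loss is a triangle.
DWL = ½ × 3.5000 × 7.0000 = 12.2500.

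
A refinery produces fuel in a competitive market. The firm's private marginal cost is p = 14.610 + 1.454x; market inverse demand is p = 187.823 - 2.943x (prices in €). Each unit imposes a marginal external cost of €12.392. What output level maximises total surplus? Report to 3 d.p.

Social marginal cost = private MC + MEC = 27.002 + 1.454x.
Set SMC = demand: 27.002 + 1.454x = 187.823 - 2.943x → x* = 36.5752.

x* = 36.575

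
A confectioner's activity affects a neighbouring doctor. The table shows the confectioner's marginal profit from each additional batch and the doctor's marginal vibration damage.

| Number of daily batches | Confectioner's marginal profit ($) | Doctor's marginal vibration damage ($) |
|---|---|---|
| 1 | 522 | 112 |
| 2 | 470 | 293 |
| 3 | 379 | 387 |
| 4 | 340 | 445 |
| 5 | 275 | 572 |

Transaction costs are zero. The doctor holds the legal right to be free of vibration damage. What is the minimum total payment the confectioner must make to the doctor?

$405

Efficient level: marginal profit ≥ marginal vibration damage through level 2, so k* = 2.
With the doctor holding the right, the confectioner must at least compensate total damage at k*: 112 + 293 = 405.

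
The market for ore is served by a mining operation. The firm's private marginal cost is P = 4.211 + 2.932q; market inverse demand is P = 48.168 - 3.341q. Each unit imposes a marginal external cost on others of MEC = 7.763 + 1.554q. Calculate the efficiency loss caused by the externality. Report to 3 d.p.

DWL = 22.225

Market equilibrium (private): 4.211 + 2.932q = 48.168 - 3.341q → q_m = 7.0073.
Social marginal cost = private MC + MEC = 11.974 + 4.486q.
Set SMC = demand: 11.974 + 4.486q = 48.168 - 3.341q → q* = 4.6242.
Height of the DWL triangle at q_m is SMC(q_m) − demand(q_m) = MEC(q_m) = 18.6524.
DWL = ½ × 2.3831 × 18.6524 = 22.2253.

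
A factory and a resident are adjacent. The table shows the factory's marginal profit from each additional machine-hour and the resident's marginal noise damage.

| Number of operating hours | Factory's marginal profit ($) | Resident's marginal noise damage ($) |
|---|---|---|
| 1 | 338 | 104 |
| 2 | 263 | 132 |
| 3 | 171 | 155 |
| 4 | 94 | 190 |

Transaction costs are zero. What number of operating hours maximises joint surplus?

3

Bargaining reaches the level where marginal profit last exceeds marginal noise damage.
That holds through level 3 (171 ≥ 155) but not at 4 (94 < 190).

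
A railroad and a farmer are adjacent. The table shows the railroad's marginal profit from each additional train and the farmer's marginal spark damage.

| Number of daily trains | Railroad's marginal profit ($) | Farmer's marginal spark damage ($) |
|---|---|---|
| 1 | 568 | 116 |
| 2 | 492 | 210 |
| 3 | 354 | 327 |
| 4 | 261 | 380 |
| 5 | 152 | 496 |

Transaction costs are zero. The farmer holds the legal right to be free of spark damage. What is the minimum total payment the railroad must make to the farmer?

Efficient level: marginal profit ≥ marginal spark damage through level 3, so k* = 3.
With the farmer holding the right, the railroad must at least compensate total damage at k*: 116 + 210 + 327 = 653.

$653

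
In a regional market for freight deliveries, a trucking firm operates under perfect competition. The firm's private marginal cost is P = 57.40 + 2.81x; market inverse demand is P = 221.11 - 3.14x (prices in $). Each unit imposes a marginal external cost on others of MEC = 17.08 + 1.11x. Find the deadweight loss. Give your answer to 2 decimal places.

Market equilibrium (private): 57.40 + 2.81x = 221.11 - 3.14x → x_m = 27.5143.
Social marginal cost = private MC + MEC = 74.48 + 3.92x.
Set SMC = demand: 74.48 + 3.92x = 221.11 - 3.14x → x* = 20.7691.
Between x* and x_m the wedge SMC − demand runs linearly from 0 to MEC(x_m), so the loss is a triangle.
DWL = ½ × 6.7452 × 47.6209 = 160.6062.

DWL = $160.61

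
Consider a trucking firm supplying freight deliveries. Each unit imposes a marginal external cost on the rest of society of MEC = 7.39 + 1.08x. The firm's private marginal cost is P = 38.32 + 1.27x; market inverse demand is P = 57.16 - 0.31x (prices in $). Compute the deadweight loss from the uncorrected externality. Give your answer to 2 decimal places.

Market equilibrium (private): 38.32 + 1.27x = 57.16 - 0.31x → x_m = 11.9241.
Social marginal cost = private MC + MEC = 45.71 + 2.35x.
Set SMC = demand: 45.71 + 2.35x = 57.16 - 0.31x → x* = 4.3045.
The welfare-loss triangle has base |x_m − x*| and height MEC(x_m) (the vertical gap between SMC and demand is zero at x* and MEC at x_m).
DWL = ½ × 7.6196 × 20.2680 = 77.2170.

DWL = $77.22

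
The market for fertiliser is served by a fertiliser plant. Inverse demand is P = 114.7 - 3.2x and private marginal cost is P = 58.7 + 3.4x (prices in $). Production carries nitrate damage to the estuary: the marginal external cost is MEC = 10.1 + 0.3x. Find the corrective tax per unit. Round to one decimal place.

tax = $12.1 per unit

Social marginal cost = private MC + MEC = 68.8 + 3.7x.
Set SMC = demand: 68.8 + 3.7x = 114.7 - 3.2x → x* = 6.6522.
The Pigouvian tax equals MEC at x*: 10.1 + 0.3×6.6522 = 12.0957.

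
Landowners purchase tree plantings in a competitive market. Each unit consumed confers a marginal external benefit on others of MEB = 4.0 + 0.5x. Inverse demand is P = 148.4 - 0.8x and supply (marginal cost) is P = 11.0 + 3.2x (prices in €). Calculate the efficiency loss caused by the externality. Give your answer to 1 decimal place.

Market equilibrium (private): 11.0 + 3.2x = 148.4 - 0.8x → x_m = 34.3500.
Social marginal benefit = demand + MEB = 152.4 - 0.3x.
Set SMB = MC: 152.4 - 0.3x = 11.0 + 3.2x → x* = 40.4000.
The loss is the area between SMB and MC from x* to x_m; with linear curves that's a triangle of height MEB(x_m).
DWL = ½ × 6.0500 × 21.1750 = 64.0544.

DWL = €64.1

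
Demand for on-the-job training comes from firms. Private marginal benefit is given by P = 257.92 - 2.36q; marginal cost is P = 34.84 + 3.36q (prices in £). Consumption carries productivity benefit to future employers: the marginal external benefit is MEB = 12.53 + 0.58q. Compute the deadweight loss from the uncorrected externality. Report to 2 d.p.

Market equilibrium (private): 34.84 + 3.36q = 257.92 - 2.36q → q_m = 39.0000.
Social marginal benefit = demand + MEB = 270.45 - 1.78q.
Set SMB = MC: 270.45 - 1.78q = 34.84 + 3.36q → q* = 45.8385.
Height of the DWL triangle at q_m is SMB(q_m) − MC(q_m) = MEB(q_m) = 35.1500.
DWL = ½ × 6.8385 × 35.1500 = 120.1866.

DWL = £120.19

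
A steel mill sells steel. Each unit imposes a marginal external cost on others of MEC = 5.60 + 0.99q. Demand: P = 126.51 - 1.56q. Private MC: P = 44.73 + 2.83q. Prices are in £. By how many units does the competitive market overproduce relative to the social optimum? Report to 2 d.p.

Market equilibrium (private): 44.73 + 2.83q = 126.51 - 1.56q → q_m = 18.6287.
Social marginal cost = private MC + MEC = 50.33 + 3.82q.
Set SMC = demand: 50.33 + 3.82q = 126.51 - 1.56q → q* = 14.1599.
Gap = |18.6287 − 14.1599| = 4.4688.

4.47 units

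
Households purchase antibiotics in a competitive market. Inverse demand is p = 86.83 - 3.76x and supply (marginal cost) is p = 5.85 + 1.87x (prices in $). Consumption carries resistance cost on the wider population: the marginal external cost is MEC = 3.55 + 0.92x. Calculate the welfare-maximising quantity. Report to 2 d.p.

x* = 11.82

Social marginal benefit = demand − MEC = 83.28 - 4.68x.
Set SMB = MC: 83.28 - 4.68x = 5.85 + 1.87x → x* = 11.8214.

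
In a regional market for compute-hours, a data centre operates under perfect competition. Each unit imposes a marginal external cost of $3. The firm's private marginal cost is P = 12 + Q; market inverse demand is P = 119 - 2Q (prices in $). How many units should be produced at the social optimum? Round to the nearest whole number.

Social marginal cost = private MC + MEC = 15 + Q.
Set SMC = demand: 15 + Q = 119 - 2Q → Q* = 34.6667.

Q* = 35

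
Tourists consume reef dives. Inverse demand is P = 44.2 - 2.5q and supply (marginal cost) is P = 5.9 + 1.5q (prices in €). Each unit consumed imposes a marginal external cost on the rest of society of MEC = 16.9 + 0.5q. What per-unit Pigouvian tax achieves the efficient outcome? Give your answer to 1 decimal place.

tax = €19.3 per unit

Social marginal benefit = demand − MEC = 27.3 - 3.0q.
Set SMB = MC: 27.3 - 3.0q = 5.9 + 1.5q → q* = 4.7556.
The Pigouvian tax equals MEC at q*: 16.9 + 0.5×4.7556 = 19.2778.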